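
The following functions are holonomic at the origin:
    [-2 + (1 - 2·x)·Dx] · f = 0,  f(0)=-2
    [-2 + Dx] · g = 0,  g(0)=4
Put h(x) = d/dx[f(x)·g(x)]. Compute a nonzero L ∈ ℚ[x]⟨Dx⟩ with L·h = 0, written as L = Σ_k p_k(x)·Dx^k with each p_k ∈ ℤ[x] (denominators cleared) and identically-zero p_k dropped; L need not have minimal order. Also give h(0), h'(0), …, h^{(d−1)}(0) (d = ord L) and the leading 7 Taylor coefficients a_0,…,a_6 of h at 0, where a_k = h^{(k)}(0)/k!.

f: a_k = -2, -4, -8, -16, -32, -64, -128, …
g: a_k = 4, 8, 8, 16/3, 8/3, 16/15, 16/45, …
Product ⇒ symmetric product L₀, ord ≤ 1.
Derive L from L₀ (diff closure).
L = (5 - 8·x + 4·x^2) + (-1 + 3·x - 2·x^2)·Dx  (order 1).
h: a_k = -32, -160, -512, -4160/3, -10432/3, -125248/15, -175360/9, …
ICs: h(0) = -32.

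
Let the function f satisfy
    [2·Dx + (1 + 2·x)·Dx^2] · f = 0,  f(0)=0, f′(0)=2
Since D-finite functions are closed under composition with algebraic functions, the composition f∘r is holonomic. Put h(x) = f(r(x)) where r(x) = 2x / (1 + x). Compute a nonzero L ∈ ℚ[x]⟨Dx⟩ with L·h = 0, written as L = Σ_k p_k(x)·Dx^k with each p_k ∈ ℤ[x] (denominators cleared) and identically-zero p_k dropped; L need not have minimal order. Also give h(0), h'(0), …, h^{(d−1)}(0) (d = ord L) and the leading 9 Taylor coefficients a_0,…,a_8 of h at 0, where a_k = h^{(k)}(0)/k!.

L = (6 + 10·x)·Dx + (1 + 6·x + 5·x^2)·Dx^2  (order 2).
h: a_k = 0, 4, -12, 124/3, -156, 3124/5, -2604, 78124/7, -48828, …
ICs: h(0) = 0, h′(0) = 4.

f: a_k = 0, 2, -2, 8/3, -4, 32/5, -32/3, 128/7, -32, …
h₀=f(r): pull back L_f along r ⇒ L₀.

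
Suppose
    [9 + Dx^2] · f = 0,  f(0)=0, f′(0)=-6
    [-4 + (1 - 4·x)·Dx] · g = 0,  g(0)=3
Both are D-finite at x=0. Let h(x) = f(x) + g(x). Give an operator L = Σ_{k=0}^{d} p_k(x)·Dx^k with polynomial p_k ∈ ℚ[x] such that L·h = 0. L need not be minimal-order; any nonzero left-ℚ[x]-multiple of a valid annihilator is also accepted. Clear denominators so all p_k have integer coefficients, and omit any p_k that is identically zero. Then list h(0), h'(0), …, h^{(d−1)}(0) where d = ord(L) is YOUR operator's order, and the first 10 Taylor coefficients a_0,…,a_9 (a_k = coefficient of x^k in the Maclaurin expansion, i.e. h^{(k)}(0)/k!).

f: a_k = 0, -6, 0, 9, 0, -81/20, 0, 243/280, 0, -243/2240, …
g: a_k = 3, 12, 48, 192, 768, 3072, 12288, 49152, 196608, 786432, …
Weyl lclm of L_f,L_g ⇒ L₀ (ord ≤ 3).
L = (-3780 + 2592·x - 5184·x^2) + (369 - 2124·x + 3888·x^2 - 5184·x^3)·Dx + (-420 + 288·x - 576·x^2)·Dx^2 + (41 - 236·x + 432·x^2 - 576·x^3)·Dx^3  (order 3).
h: a_k = 3, 6, 48, 201, 768, 61359/20, 12288, 13762803/280, 196608, 1761607437/2240, …
ICs: h(0) = 3, h′(0) = 6, h′′(0) = 96.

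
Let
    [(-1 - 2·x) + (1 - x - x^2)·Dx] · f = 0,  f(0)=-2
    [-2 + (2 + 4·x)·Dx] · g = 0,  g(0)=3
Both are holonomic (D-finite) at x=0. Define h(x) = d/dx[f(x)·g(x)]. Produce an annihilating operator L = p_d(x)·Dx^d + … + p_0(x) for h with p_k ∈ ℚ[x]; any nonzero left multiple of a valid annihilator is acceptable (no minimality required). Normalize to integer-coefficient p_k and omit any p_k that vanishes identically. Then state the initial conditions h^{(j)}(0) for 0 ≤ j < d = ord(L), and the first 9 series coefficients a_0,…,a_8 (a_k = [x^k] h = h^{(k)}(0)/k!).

f: a_k = -2, -2, -4, -6, -10, -16, -26, -42, -68, …
g: a_k = 3, 3, -3/2, 3/2, -15/8, 21/8, -63/16, 99/16, -1287/128, …
Product ⇒ symmetric product L₀, ord ≤ 1.
h₀' ⇒ L via d/dx closure of L₀.
L = (5 + 30·x + 45·x^2 + 30·x^3 + 15·x^4) + (-2 - 5·x + 10·x^3 + 15·x^4 + 6·x^5)·Dx  (order 1).
h: a_k = -12, -30, -90, -165, -765/2, -2637/4, -5565/4, -18465/8, -149985/32, …
ICs: h(0) = -12.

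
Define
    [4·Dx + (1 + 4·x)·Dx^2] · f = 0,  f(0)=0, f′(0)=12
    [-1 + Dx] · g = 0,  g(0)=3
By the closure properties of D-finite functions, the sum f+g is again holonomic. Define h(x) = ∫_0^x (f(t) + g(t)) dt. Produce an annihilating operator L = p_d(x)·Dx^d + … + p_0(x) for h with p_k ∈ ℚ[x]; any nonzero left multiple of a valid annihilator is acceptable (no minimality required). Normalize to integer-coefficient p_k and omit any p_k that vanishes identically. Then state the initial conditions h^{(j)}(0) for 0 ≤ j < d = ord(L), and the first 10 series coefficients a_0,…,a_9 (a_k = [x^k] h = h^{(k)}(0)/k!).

f: a_k = 0, 12, -24, 64, -192, 3072/5, -2048, 49152/7, -24576, 262144/3, …
g: a_k = 3, 3, 3/2, 1/2, 1/8, 1/40, 1/240, 1/1680, 1/13440, 1/120960, …
f+g: L₀ = lclm(L_f,L_g), ord ≤ 2+1.
∫: right-multiply L₀ by Dx.
L = (-36 - 16·x)·Dx^2 + (31 - 8·x - 16·x^2)·Dx^3 + (5 + 24·x + 16·x^2)·Dx^4  (order 4).
h: a_k = 0, 3, 15/2, -15/2, 129/8, -307/8, 24577/240, -70217/240, 11796481/13440, -330301439/120960, …
ICs: h(0) = 0, h′(0) = 3, h′′(0) = 15, h′′′(0) = -45.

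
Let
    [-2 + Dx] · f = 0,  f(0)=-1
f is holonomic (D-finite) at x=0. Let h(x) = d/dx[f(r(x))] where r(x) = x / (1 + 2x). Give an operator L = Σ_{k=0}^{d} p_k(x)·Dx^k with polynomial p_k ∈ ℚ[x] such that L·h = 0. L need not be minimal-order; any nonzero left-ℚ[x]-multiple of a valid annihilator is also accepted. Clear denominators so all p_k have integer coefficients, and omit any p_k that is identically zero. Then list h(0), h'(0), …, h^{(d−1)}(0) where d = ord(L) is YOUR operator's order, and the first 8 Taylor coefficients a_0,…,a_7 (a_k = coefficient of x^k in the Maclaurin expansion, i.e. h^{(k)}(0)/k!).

L = (-2 - 8·x) + (-1 - 4·x - 4·x^2)·Dx  (order 1).
h: a_k = -2, 4, -4, -8/3, 76/3, -1208/15, 8728/45, -125456/315, …
ICs: h(0) = -2.

f: a_k = -1, -2, -2, -4/3, -2/3, -4/15, -4/45, -8/315, …
Substitute x→r, Dx→(1/r')Dx; clear ⇒ L₀.
Differentiate: ansatz ord ≤ ord L₀ ⇒ L.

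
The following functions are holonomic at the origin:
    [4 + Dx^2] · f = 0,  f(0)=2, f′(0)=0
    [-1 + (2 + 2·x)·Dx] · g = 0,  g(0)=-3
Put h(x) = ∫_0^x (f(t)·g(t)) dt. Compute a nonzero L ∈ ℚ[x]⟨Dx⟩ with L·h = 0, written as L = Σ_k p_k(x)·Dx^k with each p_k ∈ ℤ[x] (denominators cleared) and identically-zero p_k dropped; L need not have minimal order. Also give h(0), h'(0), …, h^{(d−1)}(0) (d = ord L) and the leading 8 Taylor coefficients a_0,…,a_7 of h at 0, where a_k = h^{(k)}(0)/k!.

f: a_k = 2, 0, -4, 0, 4/3, 0, -8/45, 0, …
g: a_k = -3, -3/2, 3/8, -3/16, 15/128, -21/256, 63/1024, -99/2048, …
Product ⇒ symmetric product L₀, ord ≤ 2.
∫: right-multiply L₀ by Dx.
L = (19 + 32·x + 16·x^2)·Dx + (-4 - 4·x)·Dx^2 + (4 + 8·x + 4·x^2)·Dx^3  (order 3).
h: a_k = 0, -6, -3/2, 17/4, 45/32, -337/320, -181/768, 5281/53760, …
ICs: h(0) = 0, h′(0) = -6, h′′(0) = -3.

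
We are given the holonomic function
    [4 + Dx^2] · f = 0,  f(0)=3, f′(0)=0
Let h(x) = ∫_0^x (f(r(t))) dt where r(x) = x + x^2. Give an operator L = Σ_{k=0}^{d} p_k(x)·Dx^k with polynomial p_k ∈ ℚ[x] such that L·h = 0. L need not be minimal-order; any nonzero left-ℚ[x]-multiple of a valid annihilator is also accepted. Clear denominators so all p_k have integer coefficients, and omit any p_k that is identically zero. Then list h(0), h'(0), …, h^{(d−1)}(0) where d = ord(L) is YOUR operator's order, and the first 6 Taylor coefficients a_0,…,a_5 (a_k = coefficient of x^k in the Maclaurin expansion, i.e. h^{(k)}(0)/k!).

L = (4 + 24·x + 48·x^2 + 32·x^3)·Dx - 2·Dx^2 + (1 + 2·x)·Dx^3  (order 3).
h: a_k = 0, 3, 0, -2, -3, -4/5, …
ICs: h(0) = 0, h′(0) = 3, h′′(0) = 0.

f: a_k = 3, 0, -6, 0, 2, 0, …
h₀=f(r): pull back L_f along r ⇒ L₀.
h=∫₀ˣh₀: take L = L₀·Dx.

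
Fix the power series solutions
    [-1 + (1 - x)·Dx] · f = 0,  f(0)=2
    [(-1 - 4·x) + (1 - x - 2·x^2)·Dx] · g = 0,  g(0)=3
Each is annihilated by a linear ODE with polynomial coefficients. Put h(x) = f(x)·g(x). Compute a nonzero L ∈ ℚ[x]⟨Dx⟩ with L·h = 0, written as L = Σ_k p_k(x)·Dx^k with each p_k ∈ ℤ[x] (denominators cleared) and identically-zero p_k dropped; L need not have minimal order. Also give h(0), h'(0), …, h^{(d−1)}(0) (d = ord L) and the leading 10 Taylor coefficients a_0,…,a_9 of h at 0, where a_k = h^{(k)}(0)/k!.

L = (-2 - 2·x + 6·x^2) + (1 - 2·x - x^2 + 2·x^3)·Dx  (order 1).
h: a_k = 6, 12, 30, 60, 126, 252, 510, 1020, 2046, 4092, …
ICs: h(0) = 6.

f: a_k = 2, 2, 2, 2, 2, 2, 2, 2, 2, 2, …
g: a_k = 3, 3, 9, 15, 33, 63, 129, 255, 513, 1023, …
Product ⇒ symmetric product L₀, ord ≤ 1.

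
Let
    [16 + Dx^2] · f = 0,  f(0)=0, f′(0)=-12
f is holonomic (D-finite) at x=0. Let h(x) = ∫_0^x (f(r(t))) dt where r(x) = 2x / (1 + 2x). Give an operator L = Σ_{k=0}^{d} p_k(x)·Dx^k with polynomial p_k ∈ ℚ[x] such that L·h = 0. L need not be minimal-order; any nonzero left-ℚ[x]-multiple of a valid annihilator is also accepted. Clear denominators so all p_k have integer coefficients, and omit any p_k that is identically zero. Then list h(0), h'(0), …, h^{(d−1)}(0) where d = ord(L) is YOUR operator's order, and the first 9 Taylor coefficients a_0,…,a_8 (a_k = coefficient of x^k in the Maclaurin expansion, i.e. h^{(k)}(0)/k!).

f: a_k = 0, -12, 0, 32, 0, -128/5, 0, 1024/105, 0, …
h₀=f(r): pull back L_f along r ⇒ L₀.
∫: right-multiply L₀ by Dx.
L = 64·Dx + (4 + 24·x + 48·x^2 + 32·x^3)·Dx^2 + (1 + 8·x + 24·x^2 + 32·x^3 + 16·x^4)·Dx^3  (order 3).
h: a_k = 0, 0, -12, 16, 40, -1344/5, 12352/15, -11520/7, 157504/105, …
ICs: h(0) = 0, h′(0) = 0, h′′(0) = -24.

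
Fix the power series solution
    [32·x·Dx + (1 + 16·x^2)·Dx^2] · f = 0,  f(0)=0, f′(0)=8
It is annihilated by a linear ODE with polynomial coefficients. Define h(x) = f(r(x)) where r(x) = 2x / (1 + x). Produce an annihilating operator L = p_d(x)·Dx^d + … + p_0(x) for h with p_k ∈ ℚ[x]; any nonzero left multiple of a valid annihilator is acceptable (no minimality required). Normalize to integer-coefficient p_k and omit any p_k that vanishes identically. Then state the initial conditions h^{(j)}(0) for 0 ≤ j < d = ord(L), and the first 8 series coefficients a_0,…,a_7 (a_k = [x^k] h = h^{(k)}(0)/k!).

f: a_k = 0, 8, 0, -128/3, 0, 2048/5, 0, -32768/7, …
h₀=f(r): pull back L_f along r ⇒ L₀.
L = (2 + 130·x)·Dx + (1 + 2·x + 65·x^2)·Dx^2  (order 2).
h: a_k = 0, 16, -16, -976/3, 1008, 55376/5, -186416/3, -2853776/7, …
ICs: h(0) = 0, h′(0) = 16.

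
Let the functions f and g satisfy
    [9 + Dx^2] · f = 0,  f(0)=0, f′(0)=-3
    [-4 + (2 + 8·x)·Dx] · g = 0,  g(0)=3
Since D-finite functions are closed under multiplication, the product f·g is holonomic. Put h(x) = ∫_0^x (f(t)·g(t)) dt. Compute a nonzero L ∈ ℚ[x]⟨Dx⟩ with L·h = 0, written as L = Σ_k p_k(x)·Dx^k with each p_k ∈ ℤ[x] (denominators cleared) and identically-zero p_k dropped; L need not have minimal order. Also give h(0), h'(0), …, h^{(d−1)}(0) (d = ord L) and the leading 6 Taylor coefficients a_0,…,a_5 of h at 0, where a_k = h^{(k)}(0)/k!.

L = (21 + 72·x + 144·x^2)·Dx + (-4 - 16·x)·Dx^2 + (1 + 8·x + 16·x^2)·Dx^3  (order 3).
h: a_k = 0, 0, -9/2, -6, 63/8, -9/5, …
ICs: h(0) = 0, h′(0) = 0, h′′(0) = -9.

f: a_k = 0, -3, 0, 9/2, 0, -81/40, …
g: a_k = 3, 6, -6, 12, -30, 84, …
Product ⇒ symmetric product L₀, ord ≤ 2.
Integrate: L := L₀·Dx.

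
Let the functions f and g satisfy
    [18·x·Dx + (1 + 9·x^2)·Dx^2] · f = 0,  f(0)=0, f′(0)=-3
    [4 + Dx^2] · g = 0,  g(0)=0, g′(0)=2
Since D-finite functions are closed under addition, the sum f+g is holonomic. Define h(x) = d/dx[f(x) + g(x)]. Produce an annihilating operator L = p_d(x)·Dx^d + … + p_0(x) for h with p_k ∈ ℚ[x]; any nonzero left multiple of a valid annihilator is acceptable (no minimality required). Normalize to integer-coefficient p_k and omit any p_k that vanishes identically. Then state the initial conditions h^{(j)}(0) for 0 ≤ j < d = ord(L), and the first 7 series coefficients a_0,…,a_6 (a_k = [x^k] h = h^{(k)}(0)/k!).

L = (-3744·x + 37584·x^3 + 11664·x^5) + (-28 + 864·x^2 + 10692·x^4 + 5832·x^6)·Dx + (-936·x + 9396·x^3 + 2916·x^5)·Dx^2 + (-7 + 216·x^2 + 2673·x^4 + 1458·x^6)·Dx^3  (order 3).
h: a_k = -1, 0, 23, 0, -725/3, 0, 98407/45, …
ICs: h(0) = -1, h′(0) = 0, h′′(0) = 46.

f: a_k = 0, -3, 0, 9, 0, -243/5, 0, …
g: a_k = 0, 2, 0, -4/3, 0, 4/15, 0, …
h₀=f+g: left-lcm gives L₀, ord ≤ 4.
h=h₀': d/dx-closure on L₀ ⇒ L.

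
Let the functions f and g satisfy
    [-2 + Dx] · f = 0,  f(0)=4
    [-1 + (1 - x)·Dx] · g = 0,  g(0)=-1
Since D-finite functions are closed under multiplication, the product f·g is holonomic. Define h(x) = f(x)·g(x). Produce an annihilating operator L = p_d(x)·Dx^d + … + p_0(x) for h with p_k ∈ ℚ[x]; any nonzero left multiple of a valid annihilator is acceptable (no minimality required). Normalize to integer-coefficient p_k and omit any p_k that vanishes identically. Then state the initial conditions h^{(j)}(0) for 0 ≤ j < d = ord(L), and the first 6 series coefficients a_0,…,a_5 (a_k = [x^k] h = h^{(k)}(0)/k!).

L = (3 - 2·x) + (-1 + x)·Dx  (order 1).
h: a_k = -4, -12, -20, -76/3, -28, -436/15, …
ICs: h(0) = -4.

f: a_k = 4, 8, 8, 16/3, 8/3, 16/15, …
g: a_k = -1, -1, -1, -1, -1, -1, …
L₀ := L_f ⊗_s L_g (sym. prod.), ord ≤ 1.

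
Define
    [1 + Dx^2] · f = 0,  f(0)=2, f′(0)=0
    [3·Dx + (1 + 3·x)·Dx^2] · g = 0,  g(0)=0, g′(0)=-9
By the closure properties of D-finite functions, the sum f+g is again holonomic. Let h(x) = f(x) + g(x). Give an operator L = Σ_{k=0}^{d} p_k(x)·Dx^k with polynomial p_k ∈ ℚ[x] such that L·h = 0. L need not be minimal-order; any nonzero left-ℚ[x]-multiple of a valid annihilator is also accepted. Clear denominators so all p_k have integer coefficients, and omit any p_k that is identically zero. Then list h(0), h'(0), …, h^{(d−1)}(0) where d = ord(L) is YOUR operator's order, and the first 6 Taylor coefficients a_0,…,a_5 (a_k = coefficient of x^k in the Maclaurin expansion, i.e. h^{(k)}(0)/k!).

f: a_k = 2, 0, -1, 0, 1/12, 0, …
g: a_k = 0, -9, 27/2, -27, 243/4, -729/5, …
f+g: L₀ = lclm(L_f,L_g), ord ≤ 2+2.
L = (165 + 18·x + 27·x^2)·Dx + (19 + 63·x + 27·x^2 + 27·x^3)·Dx^2 + (165 + 18·x + 27·x^2)·Dx^3 + (19 + 63·x + 27·x^2 + 27·x^3)·Dx^4  (order 4).
h: a_k = 2, -9, 25/2, -27, 365/6, -729/5, …
ICs: h(0) = 2, h′(0) = -9, h′′(0) = 25, h′′′(0) = -162.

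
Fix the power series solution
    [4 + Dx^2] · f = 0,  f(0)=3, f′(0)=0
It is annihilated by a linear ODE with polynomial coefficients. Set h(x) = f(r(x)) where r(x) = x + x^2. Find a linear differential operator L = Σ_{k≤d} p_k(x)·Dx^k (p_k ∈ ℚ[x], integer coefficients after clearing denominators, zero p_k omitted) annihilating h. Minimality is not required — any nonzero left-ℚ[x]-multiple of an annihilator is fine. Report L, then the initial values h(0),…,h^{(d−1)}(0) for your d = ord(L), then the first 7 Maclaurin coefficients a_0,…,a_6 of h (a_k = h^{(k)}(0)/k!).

f: a_k = 3, 0, -6, 0, 2, 0, -4/15, …
f∘r: x↦r, Dx↦Dx/r' in L_f ⇒ L₀.
L = (4 + 24·x + 48·x^2 + 32·x^3) - 2·Dx + (1 + 2·x)·Dx^2  (order 2).
h: a_k = 3, 0, -6, -12, -4, 8, 176/15, …
ICs: h(0) = 3, h′(0) = 0.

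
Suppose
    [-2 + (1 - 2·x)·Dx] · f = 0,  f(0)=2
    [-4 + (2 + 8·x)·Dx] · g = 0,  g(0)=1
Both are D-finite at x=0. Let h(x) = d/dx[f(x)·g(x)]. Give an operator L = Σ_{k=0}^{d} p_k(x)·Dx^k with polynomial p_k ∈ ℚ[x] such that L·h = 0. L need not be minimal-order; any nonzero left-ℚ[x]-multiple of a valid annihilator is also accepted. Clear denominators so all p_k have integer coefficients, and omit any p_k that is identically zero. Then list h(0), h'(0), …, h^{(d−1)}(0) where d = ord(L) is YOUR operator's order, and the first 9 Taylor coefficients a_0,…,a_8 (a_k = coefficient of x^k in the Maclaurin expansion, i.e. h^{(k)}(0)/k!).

L = (3 + 24·x + 12·x^2) + (-1 - 3·x + 6·x^2 + 8·x^3)·Dx  (order 1).
h: a_k = 8, 24, 96, 176, 720, 720, 5376, -1440, 48240, …
ICs: h(0) = 8.

f: a_k = 2, 4, 8, 16, 32, 64, 128, 256, 512, …
g: a_k = 1, 2, -2, 4, -10, 28, -84, 264, -858, …
f·g: L₀ = L_f ⊗_s L_g, ord ≤ 1·1.
Derive L from L₀ (diff closure).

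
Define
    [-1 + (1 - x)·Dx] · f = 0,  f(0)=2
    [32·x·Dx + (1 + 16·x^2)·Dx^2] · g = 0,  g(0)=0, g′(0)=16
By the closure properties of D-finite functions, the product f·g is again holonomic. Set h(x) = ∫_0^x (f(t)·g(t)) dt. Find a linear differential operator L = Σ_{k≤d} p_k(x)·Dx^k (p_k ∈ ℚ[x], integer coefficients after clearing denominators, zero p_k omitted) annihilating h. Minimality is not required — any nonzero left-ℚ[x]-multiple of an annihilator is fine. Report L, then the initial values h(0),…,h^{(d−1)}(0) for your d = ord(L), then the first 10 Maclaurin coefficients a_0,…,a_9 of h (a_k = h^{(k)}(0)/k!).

L = 32·x·Dx + (2 - 32·x + 64·x^2)·Dx^2 + (-1 + x - 16·x^2 + 16·x^3)·Dx^3  (order 3).
h: a_k = 0, 0, 16, 32/3, -104/3, -416/15, 11248/45, 22496/105, -226076/105, -1808608/945, …
ICs: h(0) = 0, h′(0) = 0, h′′(0) = 32.

f: a_k = 2, 2, 2, 2, 2, 2, 2, 2, 2, 2, …
g: a_k = 0, 16, 0, -256/3, 0, 4096/5, 0, -65536/7, 0, 1048576/9, …
Sym-product of L_f,L_g gives L₀ (≤ ord 2).
Integrate: L := L₀·Dx.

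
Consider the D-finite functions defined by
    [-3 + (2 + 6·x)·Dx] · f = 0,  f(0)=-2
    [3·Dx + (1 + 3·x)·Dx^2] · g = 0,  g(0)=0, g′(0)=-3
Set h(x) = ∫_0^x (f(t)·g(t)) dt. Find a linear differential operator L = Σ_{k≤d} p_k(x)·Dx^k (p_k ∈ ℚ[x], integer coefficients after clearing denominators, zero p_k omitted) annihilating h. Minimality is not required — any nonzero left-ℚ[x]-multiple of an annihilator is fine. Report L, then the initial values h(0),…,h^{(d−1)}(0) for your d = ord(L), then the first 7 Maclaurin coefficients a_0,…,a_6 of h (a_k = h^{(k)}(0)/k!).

L = 9·Dx + (4 + 24·x + 36·x^2)·Dx^3  (order 3).
h: a_k = 0, 0, 3, 0, -9/16, 27/20, -1917/640, …
ICs: h(0) = 0, h′(0) = 0, h′′(0) = 6.

f: a_k = -2, -3, 9/4, -27/8, 405/64, -1701/128, 15309/512, …
g: a_k = 0, -3, 9/2, -9, 81/4, -243/5, 243/2, …
L₀ := L_f ⊗_s L_g (sym. prod.), ord ≤ 2.
∫: right-multiply L₀ by Dx.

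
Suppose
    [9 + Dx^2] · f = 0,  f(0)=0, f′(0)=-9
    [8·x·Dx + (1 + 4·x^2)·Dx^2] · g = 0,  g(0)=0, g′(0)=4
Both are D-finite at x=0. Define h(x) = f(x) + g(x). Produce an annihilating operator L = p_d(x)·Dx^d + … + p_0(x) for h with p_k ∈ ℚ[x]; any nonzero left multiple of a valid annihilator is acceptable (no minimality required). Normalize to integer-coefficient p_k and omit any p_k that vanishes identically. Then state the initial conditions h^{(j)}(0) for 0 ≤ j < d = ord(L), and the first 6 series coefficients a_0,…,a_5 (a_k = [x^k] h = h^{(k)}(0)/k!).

L = (-2808·x + 19008·x^3 + 10368·x^5)·Dx + (9 + 1548·x^2 + 7344·x^4 + 5184·x^6)·Dx^2 + (-312·x + 2112·x^3 + 1152·x^5)·Dx^3 + (1 + 172·x^2 + 816·x^4 + 576·x^6)·Dx^4  (order 4).
h: a_k = 0, -5, 0, 49/6, 0, 269/40, …
ICs: h(0) = 0, h′(0) = -5, h′′(0) = 0, h′′′(0) = 49.

f: a_k = 0, -9, 0, 27/2, 0, -243/40, …
g: a_k = 0, 4, 0, -16/3, 0, 64/5, …
f+g: L₀ = lclm(L_f,L_g), ord ≤ 2+2.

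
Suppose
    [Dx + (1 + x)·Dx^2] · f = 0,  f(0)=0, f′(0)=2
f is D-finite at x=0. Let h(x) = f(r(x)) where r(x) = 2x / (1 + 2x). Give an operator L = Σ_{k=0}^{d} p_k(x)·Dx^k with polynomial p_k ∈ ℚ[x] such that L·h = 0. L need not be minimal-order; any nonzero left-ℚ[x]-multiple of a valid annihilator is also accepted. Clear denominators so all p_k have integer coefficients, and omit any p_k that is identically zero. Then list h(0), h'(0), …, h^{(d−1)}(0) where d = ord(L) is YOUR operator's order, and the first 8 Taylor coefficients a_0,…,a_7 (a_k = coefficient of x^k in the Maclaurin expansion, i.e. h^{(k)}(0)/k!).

L = (6 + 16·x)·Dx + (1 + 6·x + 8·x^2)·Dx^2  (order 2).
h: a_k = 0, 4, -12, 112/3, -120, 1984/5, -1344, 32512/7, …
ICs: h(0) = 0, h′(0) = 4.

f: a_k = 0, 2, -1, 2/3, -1/2, 2/5, -1/3, 2/7, …
f∘r: x↦r, Dx↦Dx/r' in L_f ⇒ L₀.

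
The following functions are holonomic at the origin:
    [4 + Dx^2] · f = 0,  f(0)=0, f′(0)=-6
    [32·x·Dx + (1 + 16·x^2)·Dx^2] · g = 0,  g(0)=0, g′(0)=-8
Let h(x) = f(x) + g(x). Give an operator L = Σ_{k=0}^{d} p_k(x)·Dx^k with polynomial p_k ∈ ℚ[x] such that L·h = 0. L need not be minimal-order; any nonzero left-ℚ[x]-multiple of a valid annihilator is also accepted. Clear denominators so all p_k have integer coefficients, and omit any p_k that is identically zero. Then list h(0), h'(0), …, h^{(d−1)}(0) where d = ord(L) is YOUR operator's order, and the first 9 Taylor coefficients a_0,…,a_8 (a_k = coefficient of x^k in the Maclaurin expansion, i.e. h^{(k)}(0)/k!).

L = (-6016·x + 102400·x^3 + 32768·x^5)·Dx + (-28 + 1216·x^2 + 27648·x^4 + 16384·x^6)·Dx^2 + (-1504·x + 25600·x^3 + 8192·x^5)·Dx^3 + (-7 + 304·x^2 + 6912·x^4 + 4096·x^6)·Dx^4  (order 4).
h: a_k = 0, -14, 0, 140/3, 0, -2052/5, 0, 491528/105, 0, …
ICs: h(0) = 0, h′(0) = -14, h′′(0) = 0, h′′′(0) = 280.

f: a_k = 0, -6, 0, 4, 0, -4/5, 0, 8/105, 0, …
g: a_k = 0, -8, 0, 128/3, 0, -2048/5, 0, 32768/7, 0, …
Weyl lclm of L_f,L_g ⇒ L₀ (ord ≤ 4).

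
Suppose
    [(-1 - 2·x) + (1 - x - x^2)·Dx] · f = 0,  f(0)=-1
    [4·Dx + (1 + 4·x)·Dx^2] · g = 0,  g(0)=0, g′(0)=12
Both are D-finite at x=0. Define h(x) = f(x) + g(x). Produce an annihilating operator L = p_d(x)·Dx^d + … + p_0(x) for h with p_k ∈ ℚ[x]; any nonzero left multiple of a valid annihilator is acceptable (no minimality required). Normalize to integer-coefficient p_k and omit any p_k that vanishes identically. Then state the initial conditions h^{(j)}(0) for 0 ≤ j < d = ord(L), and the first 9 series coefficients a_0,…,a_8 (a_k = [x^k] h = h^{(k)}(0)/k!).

f: a_k = -1, -1, -2, -3, -5, -8, -13, -21, -34, …
g: a_k = 0, 12, -24, 64, -192, 3072/5, -2048, 49152/7, -24576, …
h₀=f+g: left-lcm gives L₀, ord ≤ 3.
L = (100 + 272·x + 392·x^2 + 144·x^3 + 96·x^4)·Dx + (-7 + 96·x + 434·x^2 + 540·x^3 + 304·x^4 + 160·x^5)·Dx^2 + (-4 - 25·x - 28·x^2 + 46·x^3 + 73·x^4 + 76·x^5 + 32·x^6)·Dx^3  (order 3).
h: a_k = -1, 11, -26, 61, -197, 3032/5, -2061, 49005/7, -24610, …
ICs: h(0) = -1, h′(0) = 11, h′′(0) = -52.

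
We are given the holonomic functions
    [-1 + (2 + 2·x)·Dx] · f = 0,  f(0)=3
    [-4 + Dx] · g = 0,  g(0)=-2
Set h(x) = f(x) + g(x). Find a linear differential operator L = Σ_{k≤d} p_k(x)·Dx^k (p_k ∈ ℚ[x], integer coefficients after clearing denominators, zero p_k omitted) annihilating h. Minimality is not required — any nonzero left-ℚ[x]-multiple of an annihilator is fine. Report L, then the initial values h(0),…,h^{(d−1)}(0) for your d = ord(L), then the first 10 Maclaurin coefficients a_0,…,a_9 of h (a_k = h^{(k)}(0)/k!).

L = (36 + 32·x) + (-65 - 128·x - 64·x^2)·Dx + (14 + 30·x + 16·x^2)·Dx^2  (order 2).
h: a_k = 1, -13/2, -131/8, -1015/48, -8237/384, -65221/3840, -527123/46080, -4163119/645120, -33959837/10321920, -262354381/185794560, …
ICs: h(0) = 1, h′(0) = -13/2.

f: a_k = 3, 3/2, -3/8, 3/16, -15/128, 21/256, -63/1024, 99/2048, -1287/32768, 2145/65536, …
g: a_k = -2, -8, -16, -64/3, -64/3, -256/15, -512/45, -2048/315, -1024/315, -4096/2835, …
f+g: L₀ = lclm(L_f,L_g), ord ≤ 1+1.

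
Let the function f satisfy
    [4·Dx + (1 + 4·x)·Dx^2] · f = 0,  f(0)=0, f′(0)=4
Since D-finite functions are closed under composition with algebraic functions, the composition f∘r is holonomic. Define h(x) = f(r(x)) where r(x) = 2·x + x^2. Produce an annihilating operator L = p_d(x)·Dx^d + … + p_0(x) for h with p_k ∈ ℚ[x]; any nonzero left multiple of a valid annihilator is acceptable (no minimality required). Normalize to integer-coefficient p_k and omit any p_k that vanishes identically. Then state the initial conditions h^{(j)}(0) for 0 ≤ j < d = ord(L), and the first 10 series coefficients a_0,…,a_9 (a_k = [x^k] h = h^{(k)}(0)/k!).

L = (7 + 8·x + 4·x^2)·Dx + (1 + 9·x + 12·x^2 + 4·x^3)·Dx^2  (order 2).
h: a_k = 0, 8, -28, 416/3, -776, 23168/5, -86464/3, 1290752/7, -1204288, 71911424/9, …
ICs: h(0) = 0, h′(0) = 8.

f: a_k = 0, 4, -8, 64/3, -64, 1024/5, -2048/3, 16384/7, -8192, 262144/9, …
L₀ from L_f via x↦r, Dx↦r'^{-1}Dx.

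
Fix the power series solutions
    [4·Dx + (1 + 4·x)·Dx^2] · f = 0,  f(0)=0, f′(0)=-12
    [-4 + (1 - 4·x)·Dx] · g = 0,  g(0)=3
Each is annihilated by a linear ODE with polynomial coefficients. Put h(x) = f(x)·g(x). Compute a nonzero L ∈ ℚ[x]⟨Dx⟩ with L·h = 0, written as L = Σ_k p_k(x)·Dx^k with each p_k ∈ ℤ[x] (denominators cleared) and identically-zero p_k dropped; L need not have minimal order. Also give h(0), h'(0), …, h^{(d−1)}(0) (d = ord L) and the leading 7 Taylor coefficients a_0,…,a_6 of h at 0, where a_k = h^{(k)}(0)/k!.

L = 16 + (4 + 48·x)·Dx + (-1 + 16·x^2)·Dx^2  (order 2).
h: a_k = 0, -36, -72, -480, -1344, -36096/5, -113664/5, …
ICs: h(0) = 0, h′(0) = -36.

f: a_k = 0, -12, 24, -64, 192, -3072/5, 2048, …
g: a_k = 3, 12, 48, 192, 768, 3072, 12288, …
L₀ := L_f ⊗_s L_g (sym. prod.), ord ≤ 2.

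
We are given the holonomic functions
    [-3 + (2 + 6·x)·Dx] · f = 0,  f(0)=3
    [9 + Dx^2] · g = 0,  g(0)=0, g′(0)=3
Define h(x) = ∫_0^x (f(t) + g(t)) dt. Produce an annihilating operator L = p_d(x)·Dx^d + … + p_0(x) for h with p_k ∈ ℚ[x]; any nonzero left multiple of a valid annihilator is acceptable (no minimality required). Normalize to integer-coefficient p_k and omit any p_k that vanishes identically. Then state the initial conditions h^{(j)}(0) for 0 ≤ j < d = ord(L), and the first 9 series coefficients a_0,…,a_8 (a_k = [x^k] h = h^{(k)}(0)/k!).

L = (-63 - 216·x - 324·x^2)·Dx + (18 + 198·x + 648·x^2 + 648·x^3)·Dx^2 + (-7 - 24·x - 36·x^2)·Dx^3 + (2 + 22·x + 72·x^2 + 72·x^3)·Dx^4  (order 4).
h: a_k = 0, 3, 15/4, -9/8, 9/64, -243/128, 9369/2560, -6561/1024, 7546851/573440, …
ICs: h(0) = 0, h′(0) = 3, h′′(0) = 15/2, h′′′(0) = -27/4.

f: a_k = 3, 9/2, -27/8, 81/16, -1215/128, 5103/256, -45927/1024, 216513/2048, -8444007/32768, …
g: a_k = 0, 3, 0, -9/2, 0, 81/40, 0, -243/560, 0, …
Weyl lclm of L_f,L_g ⇒ L₀ (ord ≤ 3).
Integrate: L := L₀·Dx.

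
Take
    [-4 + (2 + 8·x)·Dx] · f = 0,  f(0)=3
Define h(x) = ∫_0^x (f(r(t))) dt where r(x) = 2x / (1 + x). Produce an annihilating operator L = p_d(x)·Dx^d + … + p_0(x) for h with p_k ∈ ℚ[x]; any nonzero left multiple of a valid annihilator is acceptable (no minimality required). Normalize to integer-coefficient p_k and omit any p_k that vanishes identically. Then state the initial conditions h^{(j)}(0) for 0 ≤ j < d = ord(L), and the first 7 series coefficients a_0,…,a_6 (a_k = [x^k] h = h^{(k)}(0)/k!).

f: a_k = 3, 6, -6, 12, -30, 84, -252, …
h₀=f(r): pull back L_f along r ⇒ L₀.
Integrate: L := L₀·Dx.
L = -4·Dx + (1 + 10·x + 9·x^2)·Dx^2  (order 2).
h: a_k = 0, 3, 6, -12, 39, -852/5, 882, …
ICs: h(0) = 0, h′(0) = 3.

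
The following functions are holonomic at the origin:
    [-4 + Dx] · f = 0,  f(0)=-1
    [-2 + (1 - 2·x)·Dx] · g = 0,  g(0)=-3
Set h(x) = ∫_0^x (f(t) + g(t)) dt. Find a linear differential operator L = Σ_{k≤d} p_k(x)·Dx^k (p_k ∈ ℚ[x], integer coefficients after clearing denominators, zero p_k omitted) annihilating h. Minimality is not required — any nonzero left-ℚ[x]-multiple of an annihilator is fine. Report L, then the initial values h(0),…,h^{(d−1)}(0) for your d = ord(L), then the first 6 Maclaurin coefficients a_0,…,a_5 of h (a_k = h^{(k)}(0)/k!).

f: a_k = -1, -4, -8, -32/3, -32/3, -128/15, …
g: a_k = -3, -6, -12, -24, -48, -96, …
Sum ⇒ L₀ = lclm(L_f,L_g) in ℚ(x)⟨Dx⟩.
h=∫₀ˣh₀: take L = L₀·Dx.
L = 32·x·Dx + (4 - 32·x + 32·x^2)·Dx^2 + (-1 + 6·x - 8·x^2)·Dx^3  (order 3).
h: a_k = 0, -4, -5, -20/3, -26/3, -176/15, …
ICs: h(0) = 0, h′(0) = -4, h′′(0) = -10.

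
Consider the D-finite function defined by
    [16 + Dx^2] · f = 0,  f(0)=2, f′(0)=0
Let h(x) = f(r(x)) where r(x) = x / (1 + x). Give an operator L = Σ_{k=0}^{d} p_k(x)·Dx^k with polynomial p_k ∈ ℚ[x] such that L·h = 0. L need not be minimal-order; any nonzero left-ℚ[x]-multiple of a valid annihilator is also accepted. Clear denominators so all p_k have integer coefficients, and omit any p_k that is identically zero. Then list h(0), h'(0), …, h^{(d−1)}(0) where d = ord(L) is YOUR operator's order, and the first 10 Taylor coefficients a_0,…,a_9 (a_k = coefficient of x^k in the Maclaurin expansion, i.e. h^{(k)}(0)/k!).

L = 16 + (2 + 6·x + 6·x^2 + 2·x^3)·Dx + (1 + 4·x + 6·x^2 + 4·x^3 + x^4)·Dx^2  (order 2).
h: a_k = 2, 0, -16, 32, -80/3, -64/3, 5488/45, -1312/5, 25136/63, -143488/315, …
ICs: h(0) = 2, h′(0) = 0.

f: a_k = 2, 0, -16, 0, 64/3, 0, -512/45, 0, 1024/315, 0, …
Substitute x→r, Dx→(1/r')Dx; clear ⇒ L₀.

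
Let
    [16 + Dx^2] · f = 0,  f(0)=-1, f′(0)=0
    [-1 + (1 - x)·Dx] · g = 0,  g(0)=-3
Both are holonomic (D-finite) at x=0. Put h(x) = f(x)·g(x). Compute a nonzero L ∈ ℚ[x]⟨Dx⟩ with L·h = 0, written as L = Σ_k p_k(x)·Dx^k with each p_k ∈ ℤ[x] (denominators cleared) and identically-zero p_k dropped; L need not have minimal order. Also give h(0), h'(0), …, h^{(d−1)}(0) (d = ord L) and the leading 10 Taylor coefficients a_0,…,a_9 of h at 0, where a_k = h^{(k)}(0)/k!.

L = (-16 + 16·x) + 2·Dx + (-1 + x)·Dx^2  (order 2).
h: a_k = 3, 3, -21, -21, 11, 11, -91/15, -91/15, -25/21, -25/21, …
ICs: h(0) = 3, h′(0) = 3.

f: a_k = -1, 0, 8, 0, -32/3, 0, 256/45, 0, -512/315, 0, …
g: a_k = -3, -3, -3, -3, -3, -3, -3, -3, -3, -3, …
h₀=f·g: eliminate ⇒ L₀, order ≤ 2·1.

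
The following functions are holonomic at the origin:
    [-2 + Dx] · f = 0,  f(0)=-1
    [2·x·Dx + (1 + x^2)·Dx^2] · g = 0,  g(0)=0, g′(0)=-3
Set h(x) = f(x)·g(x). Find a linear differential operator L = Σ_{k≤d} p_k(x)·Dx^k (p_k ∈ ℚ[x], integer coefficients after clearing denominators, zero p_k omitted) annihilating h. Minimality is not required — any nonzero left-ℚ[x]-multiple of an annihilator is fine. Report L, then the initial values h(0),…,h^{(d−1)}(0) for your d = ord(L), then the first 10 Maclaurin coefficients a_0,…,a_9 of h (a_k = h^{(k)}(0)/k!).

L = (4 - 4·x + 4·x^2) + (-4 + 2·x - 4·x^2)·Dx + (1 + x^2)·Dx^2  (order 2).
h: a_k = 0, 3, 6, 5, 2, 3/5, 2/3, 13/35, -26/105, -61/315, …
ICs: h(0) = 0, h′(0) = 3.

f: a_k = -1, -2, -2, -4/3, -2/3, -4/15, -4/45, -8/315, -2/315, -4/2835, …
g: a_k = 0, -3, 0, 1, 0, -3/5, 0, 3/7, 0, -1/3, …
L₀ := L_f ⊗_s L_g (sym. prod.), ord ≤ 2.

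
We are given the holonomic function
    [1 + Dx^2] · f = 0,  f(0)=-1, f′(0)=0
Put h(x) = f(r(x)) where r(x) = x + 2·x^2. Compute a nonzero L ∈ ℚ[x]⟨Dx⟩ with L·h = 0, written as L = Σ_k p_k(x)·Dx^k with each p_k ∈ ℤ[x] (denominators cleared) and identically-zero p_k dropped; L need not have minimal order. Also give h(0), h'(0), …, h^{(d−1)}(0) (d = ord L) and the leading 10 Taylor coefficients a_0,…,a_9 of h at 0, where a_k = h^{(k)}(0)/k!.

L = (1 + 12·x + 48·x^2 + 64·x^3) - 4·Dx + (1 + 4·x)·Dx^2  (order 2).
h: a_k = -1, 0, 1/2, 2, 47/24, -1/3, -719/720, -79/60, -23521/40320, 559/2520, …
ICs: h(0) = -1, h′(0) = 0.

f: a_k = -1, 0, 1/2, 0, -1/24, 0, 1/720, 0, -1/40320, 0, …
Change of var in L_f (x↦r) gives L₀.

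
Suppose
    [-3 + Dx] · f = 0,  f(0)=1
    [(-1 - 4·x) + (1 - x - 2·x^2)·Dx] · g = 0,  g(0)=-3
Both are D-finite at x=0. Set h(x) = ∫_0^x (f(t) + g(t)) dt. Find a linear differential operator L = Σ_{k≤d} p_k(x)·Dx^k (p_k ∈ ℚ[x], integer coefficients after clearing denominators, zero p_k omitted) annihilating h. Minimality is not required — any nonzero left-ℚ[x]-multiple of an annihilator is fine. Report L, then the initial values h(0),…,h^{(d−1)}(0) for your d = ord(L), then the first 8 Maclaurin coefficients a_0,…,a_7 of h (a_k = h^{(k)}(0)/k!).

L = (9 + 9·x + 126·x^2 + 72·x^3)·Dx + (3 - 30·x - 51·x^2 + 36·x^3 + 36·x^4)·Dx^2 + (-2 + 9·x + 3·x^2 - 20·x^3 - 12·x^4)·Dx^3  (order 3).
h: a_k = 0, -2, 0, -3/2, -21/8, -237/40, -813/80, -10239/560, …
ICs: h(0) = 0, h′(0) = -2, h′′(0) = 0.

f: a_k = 1, 3, 9/2, 9/2, 27/8, 81/40, 81/80, 243/560, …
g: a_k = -3, -3, -9, -15, -33, -63, -129, -255, …
Weyl lclm of L_f,L_g ⇒ L₀ (ord ≤ 2).
h=∫₀ˣh₀: take L = L₀·Dx.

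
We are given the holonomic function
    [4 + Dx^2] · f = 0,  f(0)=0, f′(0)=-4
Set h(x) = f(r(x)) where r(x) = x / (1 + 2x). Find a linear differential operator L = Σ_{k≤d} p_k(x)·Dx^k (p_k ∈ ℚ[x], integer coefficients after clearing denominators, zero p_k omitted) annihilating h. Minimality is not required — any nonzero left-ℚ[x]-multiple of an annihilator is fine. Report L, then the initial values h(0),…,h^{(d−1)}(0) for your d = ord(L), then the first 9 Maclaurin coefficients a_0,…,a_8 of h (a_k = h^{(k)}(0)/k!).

f: a_k = 0, -4, 0, 8/3, 0, -8/15, 0, 16/315, 0, …
L₀ from L_f via x↦r, Dx↦r'^{-1}Dx.
L = 4 + (4 + 24·x + 48·x^2 + 32·x^3)·Dx + (1 + 8·x + 24·x^2 + 32·x^3 + 16·x^4)·Dx^2  (order 2).
h: a_k = 0, -4, 8, -40/3, 16, -8/15, -80, 110896/315, -50912/45, …
ICs: h(0) = 0, h′(0) = -4.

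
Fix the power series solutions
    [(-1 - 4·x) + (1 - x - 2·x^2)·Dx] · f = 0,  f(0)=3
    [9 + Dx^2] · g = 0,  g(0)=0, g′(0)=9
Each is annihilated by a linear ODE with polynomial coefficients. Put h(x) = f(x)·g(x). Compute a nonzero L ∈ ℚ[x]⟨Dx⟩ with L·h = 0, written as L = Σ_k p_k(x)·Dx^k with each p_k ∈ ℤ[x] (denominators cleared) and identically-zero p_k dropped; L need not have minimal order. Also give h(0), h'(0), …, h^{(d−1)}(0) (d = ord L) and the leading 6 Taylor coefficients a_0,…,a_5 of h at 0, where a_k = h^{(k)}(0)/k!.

L = (-5 + 9·x + 18·x^2) + (2 + 8·x)·Dx + (-1 + x + 2·x^2)·Dx^2  (order 2).
h: a_k = 0, 27, 27, 81/2, 189/2, 7749/40, …
ICs: h(0) = 0, h′(0) = 27.

f: a_k = 3, 3, 9, 15, 33, 63, …
g: a_k = 0, 9, 0, -27/2, 0, 243/40, …
h₀=f·g: eliminate ⇒ L₀, order ≤ 1·2.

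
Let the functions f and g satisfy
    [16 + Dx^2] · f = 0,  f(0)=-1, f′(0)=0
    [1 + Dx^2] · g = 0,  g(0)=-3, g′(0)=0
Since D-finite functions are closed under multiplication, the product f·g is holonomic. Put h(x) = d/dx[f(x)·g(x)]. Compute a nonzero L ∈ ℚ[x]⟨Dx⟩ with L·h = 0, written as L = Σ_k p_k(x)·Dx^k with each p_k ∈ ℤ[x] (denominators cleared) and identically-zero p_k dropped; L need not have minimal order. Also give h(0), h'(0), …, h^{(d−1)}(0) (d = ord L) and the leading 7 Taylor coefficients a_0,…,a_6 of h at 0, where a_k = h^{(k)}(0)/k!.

L = 225 + 34·Dx^2 + Dx^4  (order 4).
h: a_k = 0, -51, 0, 353/2, 0, -8177/40, 0, …
ICs: h(0) = 0, h′(0) = -51, h′′(0) = 0, h′′′(0) = 1059.

f: a_k = -1, 0, 8, 0, -32/3, 0, 256/45, …
g: a_k = -3, 0, 3/2, 0, -1/8, 0, 1/240, …
Product ⇒ symmetric product L₀, ord ≤ 4.
h₀' ⇒ L via d/dx closure of L₀.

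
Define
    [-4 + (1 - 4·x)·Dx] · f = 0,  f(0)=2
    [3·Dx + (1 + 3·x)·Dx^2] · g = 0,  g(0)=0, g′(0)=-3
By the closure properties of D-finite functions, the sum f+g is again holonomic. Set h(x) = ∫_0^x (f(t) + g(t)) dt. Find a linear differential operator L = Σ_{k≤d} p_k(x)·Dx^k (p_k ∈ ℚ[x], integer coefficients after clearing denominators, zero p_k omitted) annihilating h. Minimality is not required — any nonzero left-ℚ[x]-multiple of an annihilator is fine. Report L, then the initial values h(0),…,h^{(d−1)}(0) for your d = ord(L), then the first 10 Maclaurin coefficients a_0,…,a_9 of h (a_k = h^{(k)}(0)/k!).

L = (432 + 288·x)·Dx^2 + (78 + 720·x + 576·x^2)·Dx^3 + (-11 - x + 144·x^2 + 144·x^3)·Dx^4  (order 4).
h: a_k = 0, 2, 5/2, 73/6, 119/4, 2129/20, 9997/30, 16627/14, 227189/56, 1055137/72, …
ICs: h(0) = 0, h′(0) = 2, h′′(0) = 5, h′′′(0) = 73.

f: a_k = 2, 8, 32, 128, 512, 2048, 8192, 32768, 131072, 524288, …
g: a_k = 0, -3, 9/2, -9, 81/4, -243/5, 243/2, -2187/7, 6561/8, -2187, …
L₀ := lclm(L_f,L_g); ord L₀ ≤ 1+2.
h=∫₀ˣh₀: take L = L₀·Dx.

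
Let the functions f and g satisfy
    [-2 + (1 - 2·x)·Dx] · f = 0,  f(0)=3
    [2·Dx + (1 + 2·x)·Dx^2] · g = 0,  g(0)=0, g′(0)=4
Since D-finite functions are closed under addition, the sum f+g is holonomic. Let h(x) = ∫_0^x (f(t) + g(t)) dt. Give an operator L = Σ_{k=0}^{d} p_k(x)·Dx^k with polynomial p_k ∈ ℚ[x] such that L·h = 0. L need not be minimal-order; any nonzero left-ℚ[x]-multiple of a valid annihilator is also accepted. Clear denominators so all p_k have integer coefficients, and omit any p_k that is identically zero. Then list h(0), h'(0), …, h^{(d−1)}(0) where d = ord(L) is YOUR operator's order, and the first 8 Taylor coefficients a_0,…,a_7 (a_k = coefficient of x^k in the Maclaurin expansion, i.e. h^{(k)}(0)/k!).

L = (40 + 16·x)·Dx^2 + (8 + 64·x + 32·x^2)·Dx^3 + (-3 - 2·x + 12·x^2 + 8·x^3)·Dx^4  (order 4).
h: a_k = 0, 3, 5, 8/3, 22/3, 8, 272/15, 512/21, …
ICs: h(0) = 0, h′(0) = 3, h′′(0) = 10, h′′′(0) = 16.

f: a_k = 3, 6, 12, 24, 48, 96, 192, 384, …
g: a_k = 0, 4, -4, 16/3, -8, 64/5, -64/3, 256/7, …
L₀ := lclm(L_f,L_g); ord L₀ ≤ 1+2.
Integrate: L := L₀·Dx.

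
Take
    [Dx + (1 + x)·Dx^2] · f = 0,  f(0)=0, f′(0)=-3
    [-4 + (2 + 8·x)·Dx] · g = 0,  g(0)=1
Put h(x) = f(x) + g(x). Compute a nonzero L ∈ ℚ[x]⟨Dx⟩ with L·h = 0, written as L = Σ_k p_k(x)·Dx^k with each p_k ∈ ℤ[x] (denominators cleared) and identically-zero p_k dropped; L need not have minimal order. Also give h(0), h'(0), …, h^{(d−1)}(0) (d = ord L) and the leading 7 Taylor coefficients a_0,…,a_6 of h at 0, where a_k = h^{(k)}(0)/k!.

f: a_k = 0, -3, 3/2, -1, 3/4, -3/5, 1/2, …
g: a_k = 1, 2, -2, 4, -10, 28, -84, …
Weyl lclm of L_f,L_g ⇒ L₀ (ord ≤ 3).
L = (-8 + 4·x)·Dx + (-10 - 8·x + 20·x^2)·Dx^2 + (-1 - 3·x + 6·x^2 + 8·x^3)·Dx^3  (order 3).
h: a_k = 1, -1, -1/2, 3, -37/4, 137/5, -167/2, …
ICs: h(0) = 1, h′(0) = -1, h′′(0) = -1.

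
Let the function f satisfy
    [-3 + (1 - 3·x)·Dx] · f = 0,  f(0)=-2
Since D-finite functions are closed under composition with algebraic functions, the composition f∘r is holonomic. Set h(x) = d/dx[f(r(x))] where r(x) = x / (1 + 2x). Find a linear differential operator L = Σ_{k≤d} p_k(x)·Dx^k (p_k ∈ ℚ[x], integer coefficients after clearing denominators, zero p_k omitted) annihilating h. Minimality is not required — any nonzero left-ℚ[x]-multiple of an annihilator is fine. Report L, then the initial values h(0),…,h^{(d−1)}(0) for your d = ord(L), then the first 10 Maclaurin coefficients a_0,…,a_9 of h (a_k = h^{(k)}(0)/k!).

L = 4 + (-2 + 2·x)·Dx  (order 1).
h: a_k = -6, -12, -18, -24, -30, -36, -42, -48, -54, -60, …
ICs: h(0) = -6.

f: a_k = -2, -6, -18, -54, -162, -486, -1458, -4374, -13122, -39366, …
f∘r: x↦r, Dx↦Dx/r' in L_f ⇒ L₀.
h₀' ⇒ L via d/dx closure of L₀.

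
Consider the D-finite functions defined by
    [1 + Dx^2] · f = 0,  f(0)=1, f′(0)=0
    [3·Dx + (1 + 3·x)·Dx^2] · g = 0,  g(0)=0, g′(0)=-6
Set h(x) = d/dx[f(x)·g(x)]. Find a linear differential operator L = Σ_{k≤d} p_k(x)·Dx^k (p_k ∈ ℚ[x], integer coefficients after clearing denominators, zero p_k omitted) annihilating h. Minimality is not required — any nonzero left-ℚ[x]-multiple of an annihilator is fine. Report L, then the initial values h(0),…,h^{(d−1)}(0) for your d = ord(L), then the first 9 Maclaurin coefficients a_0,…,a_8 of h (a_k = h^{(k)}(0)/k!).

f: a_k = 1, 0, -1/2, 0, 1/24, 0, -1/720, 0, 1/40320, …
g: a_k = 0, -6, 9, -18, 81/2, -486/5, 243, -4374/7, 6561/4, …
f·g: L₀ = L_f ⊗_s L_g, ord ≤ 2·2.
Derive L from L₀ (diff closure).
L = (-8897 - 1764·x - 7722·x^2 - 14364·x^3 - 7533·x^4 + 5832·x^5 + 2916·x^6) + (-3432 - 13248·x - 12420·x^2 - 8100·x^3 + 9720·x^4 + 5832·x^5)·Dx + (-9100 - 3204·x - 11070·x^2 - 17064·x^3 - 6318·x^4 + 11664·x^5 + 5832·x^6)·Dx^2 + (-3432 - 13248·x - 12420·x^2 - 8100·x^3 + 9720·x^4 + 5832·x^5)·Dx^3 + (-203 - 1440·x - 3348·x^2 - 2700·x^3 + 1215·x^4 + 5832·x^5 + 2916·x^6)·Dx^4  (order 4).
h: a_k = -6, 18, -45, 144, -1769/4, 5355/4, -484679/120, 60817/5, -81962427/2240, …
ICs: h(0) = -6, h′(0) = 18, h′′(0) = -90, h′′′(0) = 864.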